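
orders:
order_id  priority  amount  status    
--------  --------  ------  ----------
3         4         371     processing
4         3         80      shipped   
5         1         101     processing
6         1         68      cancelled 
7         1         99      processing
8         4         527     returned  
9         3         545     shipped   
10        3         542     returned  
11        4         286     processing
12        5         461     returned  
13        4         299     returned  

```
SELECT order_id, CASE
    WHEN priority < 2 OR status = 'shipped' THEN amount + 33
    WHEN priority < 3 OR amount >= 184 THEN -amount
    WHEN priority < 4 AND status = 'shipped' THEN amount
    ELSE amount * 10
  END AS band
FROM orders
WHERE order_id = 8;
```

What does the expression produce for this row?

-527

order_id = 8: priority=4, amount=527, status=returned.
priority < 2 OR status = 'shipped' → false
priority < 3 OR amount >= 184 → true → -527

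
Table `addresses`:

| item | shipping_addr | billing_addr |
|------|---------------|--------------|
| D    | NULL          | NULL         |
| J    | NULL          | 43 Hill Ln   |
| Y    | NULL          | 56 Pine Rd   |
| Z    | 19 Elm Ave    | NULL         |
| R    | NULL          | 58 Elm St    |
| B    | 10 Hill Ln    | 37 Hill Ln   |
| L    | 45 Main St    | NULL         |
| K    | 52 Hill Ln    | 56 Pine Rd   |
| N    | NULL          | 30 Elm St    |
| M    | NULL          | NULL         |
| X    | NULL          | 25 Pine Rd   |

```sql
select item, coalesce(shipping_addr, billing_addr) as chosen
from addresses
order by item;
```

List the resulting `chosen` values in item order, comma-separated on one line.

10 Hill Ln, NULL, 43 Hill Ln, 52 Hill Ln, 45 Main St, NULL, 30 Elm St, 58 Elm St, 25 Pine Rd, 56 Pine Rd, 19 Elm Ave

item=B: shipping_addr=10 Hill Ln → 10 Hill Ln
item=D: shipping_addr=NULL, billing_addr=NULL (all NULL) → NULL
item=J: shipping_addr=NULL, billing_addr=43 Hill Ln → 43 Hill Ln
item=K: shipping_addr=52 Hill Ln → 52 Hill Ln
item=L: shipping_addr=45 Main St → 45 Main St
item=M: shipping_addr=NULL, billing_addr=NULL (all NULL) → NULL
item=N: shipping_addr=NULL, billing_addr=30 Elm St → 30 Elm St
item=R: shipping_addr=NULL, billing_addr=58 Elm St → 58 Elm St
item=X: shipping_addr=NULL, billing_addr=25 Pine Rd → 25 Pine Rd
item=Y: shipping_addr=NULL, billing_addr=56 Pine Rd → 56 Pine Rd
item=Z: shipping_addr=19 Elm Ave → 19 Elm Ave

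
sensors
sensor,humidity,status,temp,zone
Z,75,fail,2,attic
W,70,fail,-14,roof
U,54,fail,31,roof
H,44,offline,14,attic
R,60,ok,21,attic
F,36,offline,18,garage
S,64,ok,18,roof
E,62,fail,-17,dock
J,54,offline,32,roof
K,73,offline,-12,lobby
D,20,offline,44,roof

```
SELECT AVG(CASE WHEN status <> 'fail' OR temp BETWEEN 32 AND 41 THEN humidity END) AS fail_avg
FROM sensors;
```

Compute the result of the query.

sensor=Z: ✗
sensor=W: ✗
sensor=U: ✗
sensor=H: ✓ → 44
sensor=R: ✓ → 60
sensor=F: ✓ → 36
sensor=S: ✓ → 64
sensor=E: ✗
sensor=J: ✓ → 54
sensor=K: ✓ → 73
sensor=D: ✓ → 20
fail_avg = (44 + 60 + 36 + 64 + 54 + 73 + 20) / 7 = 50.1428571429

50.1428571429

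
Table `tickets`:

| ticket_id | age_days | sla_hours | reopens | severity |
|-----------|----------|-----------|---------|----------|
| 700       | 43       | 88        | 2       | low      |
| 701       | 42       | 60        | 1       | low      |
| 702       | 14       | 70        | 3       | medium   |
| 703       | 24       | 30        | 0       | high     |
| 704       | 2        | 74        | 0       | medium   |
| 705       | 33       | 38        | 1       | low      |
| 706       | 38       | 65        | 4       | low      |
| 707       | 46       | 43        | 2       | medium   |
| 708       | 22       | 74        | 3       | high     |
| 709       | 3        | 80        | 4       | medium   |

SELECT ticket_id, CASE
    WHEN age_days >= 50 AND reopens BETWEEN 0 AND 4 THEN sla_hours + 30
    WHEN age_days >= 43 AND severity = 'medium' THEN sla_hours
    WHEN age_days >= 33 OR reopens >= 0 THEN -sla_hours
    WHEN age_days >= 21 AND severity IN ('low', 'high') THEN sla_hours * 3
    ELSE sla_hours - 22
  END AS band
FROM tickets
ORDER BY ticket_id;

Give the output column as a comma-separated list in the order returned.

-88, -60, -70, -30, -74, -38, -65, 43, -74, -80

ticket_id=700: age_days >= 33 OR reopens >= 0 → -88
ticket_id=701: age_days >= 33 OR reopens >= 0 → -60
ticket_id=702: age_days >= 33 OR reopens >= 0 → -70
ticket_id=703: age_days >= 33 OR reopens >= 0 → -30
ticket_id=704: age_days >= 33 OR reopens >= 0 → -74
ticket_id=705: age_days >= 33 OR reopens >= 0 → -38
ticket_id=706: age_days >= 33 OR reopens >= 0 → -65
ticket_id=707: age_days >= 43 AND severity = 'medium' → 43
ticket_id=708: age_days >= 33 OR reopens >= 0 → -74
ticket_id=709: age_days >= 33 OR reopens >= 0 → -80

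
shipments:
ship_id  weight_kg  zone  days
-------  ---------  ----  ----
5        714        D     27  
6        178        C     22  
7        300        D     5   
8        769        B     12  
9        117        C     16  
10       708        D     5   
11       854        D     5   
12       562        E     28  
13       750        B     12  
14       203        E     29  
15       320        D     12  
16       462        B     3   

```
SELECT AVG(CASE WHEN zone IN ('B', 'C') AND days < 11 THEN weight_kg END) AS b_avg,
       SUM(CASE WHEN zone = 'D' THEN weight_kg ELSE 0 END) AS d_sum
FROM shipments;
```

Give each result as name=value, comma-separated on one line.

b_avg=462, d_sum=2896

[b_avg: zone IN ('B', 'C') AND days < 11]
ship_id=5: ✗
ship_id=6: ✗
ship_id=7: ✗
ship_id=8: ✗
ship_id=9: ✗
ship_id=10: ✗
ship_id=11: ✗
ship_id=12: ✗
ship_id=13: ✗
ship_id=14: ✗
ship_id=15: ✗
ship_id=16: ✓ → 462
b_avg = 462
—
[d_sum: zone = 'D']
ship_id=5: ✓ → 714
ship_id=6: ✗
ship_id=7: ✓ → 300
ship_id=8: ✗
ship_id=9: ✗
ship_id=10: ✓ → 708
ship_id=11: ✓ → 854
ship_id=12: ✗
ship_id=13: ✗
ship_id=14: ✗
ship_id=15: ✓ → 320
ship_id=16: ✗
d_sum = 714 + 300 + 708 + 854 + 320 = 2896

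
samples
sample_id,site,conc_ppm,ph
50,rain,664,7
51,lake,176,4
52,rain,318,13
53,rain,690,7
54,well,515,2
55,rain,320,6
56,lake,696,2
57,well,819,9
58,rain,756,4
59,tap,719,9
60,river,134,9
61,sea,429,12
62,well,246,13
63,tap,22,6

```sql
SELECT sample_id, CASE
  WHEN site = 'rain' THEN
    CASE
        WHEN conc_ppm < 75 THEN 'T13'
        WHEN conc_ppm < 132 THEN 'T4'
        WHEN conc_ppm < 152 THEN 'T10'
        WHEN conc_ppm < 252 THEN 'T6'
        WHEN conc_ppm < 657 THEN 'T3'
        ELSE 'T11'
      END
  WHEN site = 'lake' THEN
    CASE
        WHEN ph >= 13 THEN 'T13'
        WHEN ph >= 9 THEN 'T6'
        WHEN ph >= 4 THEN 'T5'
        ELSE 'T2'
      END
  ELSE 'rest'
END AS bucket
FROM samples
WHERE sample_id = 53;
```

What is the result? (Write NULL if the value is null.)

sample_id = 53: site=rain, conc_ppm=690, ph=7.
site='rain' → inner[ELSE] → T11

T11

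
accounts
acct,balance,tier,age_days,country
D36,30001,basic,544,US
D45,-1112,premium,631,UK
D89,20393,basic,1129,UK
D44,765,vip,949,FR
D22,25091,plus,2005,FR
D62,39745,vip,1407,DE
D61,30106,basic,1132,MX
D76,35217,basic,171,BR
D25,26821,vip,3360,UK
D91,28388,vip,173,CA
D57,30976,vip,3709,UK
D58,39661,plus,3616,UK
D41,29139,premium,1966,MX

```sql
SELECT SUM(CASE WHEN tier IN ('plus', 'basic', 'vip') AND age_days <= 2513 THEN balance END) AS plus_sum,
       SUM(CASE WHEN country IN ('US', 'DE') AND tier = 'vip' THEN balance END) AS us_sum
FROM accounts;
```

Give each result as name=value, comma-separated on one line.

[plus_sum: tier IN ('plus', 'basic', 'vip') AND age_days <= 2513]
acct=D36: ✓ → 30001
acct=D45: ✗
acct=D89: ✓ → 20393
acct=D44: ✓ → 765
acct=D22: ✓ → 25091
acct=D62: ✓ → 39745
acct=D61: ✓ → 30106
acct=D76: ✓ → 35217
acct=D25: ✗
acct=D91: ✓ → 28388
acct=D57: ✗
acct=D58: ✗
acct=D41: ✗
plus_sum = 30001 + 20393 + 765 + 25091 + 39745 + 30106 + 35217 + 28388 = 209706
—
[us_sum: country IN ('US', 'DE') AND tier = 'vip']
acct=D36: ✗
acct=D45: ✗
acct=D89: ✗
acct=D44: ✗
acct=D22: ✗
acct=D62: ✓ → 39745
acct=D61: ✗
acct=D76: ✗
acct=D25: ✗
acct=D91: ✗
acct=D57: ✗
acct=D58: ✗
acct=D41: ✗
us_sum = 39745

plus_sum=209706, us_sum=39745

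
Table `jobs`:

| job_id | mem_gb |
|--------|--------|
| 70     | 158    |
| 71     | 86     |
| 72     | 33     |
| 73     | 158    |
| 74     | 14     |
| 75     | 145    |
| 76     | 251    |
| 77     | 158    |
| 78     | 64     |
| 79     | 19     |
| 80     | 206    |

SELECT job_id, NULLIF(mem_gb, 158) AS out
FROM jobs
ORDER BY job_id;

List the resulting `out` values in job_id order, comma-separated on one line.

job_id=70: mem_gb=158 vs 158: equal → NULL
job_id=71: mem_gb=86 vs 158: differ → 86
job_id=72: mem_gb=33 vs 158: differ → 33
job_id=73: mem_gb=158 vs 158: equal → NULL
job_id=74: mem_gb=14 vs 158: differ → 14
job_id=75: mem_gb=145 vs 158: differ → 145
job_id=76: mem_gb=251 vs 158: differ → 251
job_id=77: mem_gb=158 vs 158: equal → NULL
job_id=78: mem_gb=64 vs 158: differ → 64
job_id=79: mem_gb=19 vs 158: differ → 19
job_id=80: mem_gb=206 vs 158: differ → 206

NULL, 86, 33, NULL, 14, 145, 251, NULL, 64, 19, 206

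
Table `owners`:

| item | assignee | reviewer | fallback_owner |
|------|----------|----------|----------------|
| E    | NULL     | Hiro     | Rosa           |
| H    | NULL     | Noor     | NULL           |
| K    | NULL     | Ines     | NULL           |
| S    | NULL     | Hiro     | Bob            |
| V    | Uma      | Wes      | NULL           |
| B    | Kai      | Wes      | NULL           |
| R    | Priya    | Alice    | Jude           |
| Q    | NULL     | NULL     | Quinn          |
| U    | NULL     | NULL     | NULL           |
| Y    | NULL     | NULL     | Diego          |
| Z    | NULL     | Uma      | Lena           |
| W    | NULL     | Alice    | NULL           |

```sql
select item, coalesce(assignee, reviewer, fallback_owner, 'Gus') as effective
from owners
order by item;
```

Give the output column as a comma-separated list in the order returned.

item=B: assignee=Kai → Kai
item=E: assignee=NULL, reviewer=Hiro → Hiro
item=H: assignee=NULL, reviewer=Noor → Noor
item=K: assignee=NULL, reviewer=Ines → Ines
item=Q: assignee=NULL, reviewer=NULL, fallback_owner=Quinn → Quinn
item=R: assignee=Priya → Priya
item=S: assignee=NULL, reviewer=Hiro → Hiro
item=U: assignee=NULL, reviewer=NULL, fallback_owner=NULL, → literal Gus → Gus
item=V: assignee=Uma → Uma
item=W: assignee=NULL, reviewer=Alice → Alice
item=Y: assignee=NULL, reviewer=NULL, fallback_owner=Diego → Diego
item=Z: assignee=NULL, reviewer=Uma → Uma

Kai, Hiro, Noor, Ines, Quinn, Priya, Hiro, Gus, Uma, Alice, Diego, Uma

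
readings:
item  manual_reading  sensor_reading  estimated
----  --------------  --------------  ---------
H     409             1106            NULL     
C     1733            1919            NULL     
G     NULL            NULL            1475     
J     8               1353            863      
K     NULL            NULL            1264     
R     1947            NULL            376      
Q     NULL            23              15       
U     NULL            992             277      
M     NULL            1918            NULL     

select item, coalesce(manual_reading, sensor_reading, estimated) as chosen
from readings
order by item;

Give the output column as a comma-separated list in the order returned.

item=C: manual_reading=1733 → 1733
item=G: manual_reading=NULL, sensor_reading=NULL, estimated=1475 → 1475
item=H: manual_reading=409 → 409
item=J: manual_reading=8 → 8
item=K: manual_reading=NULL, sensor_reading=NULL, estimated=1264 → 1264
item=M: manual_reading=NULL, sensor_reading=1918 → 1918
item=Q: manual_reading=NULL, sensor_reading=23 → 23
item=R: manual_reading=1947 → 1947
item=U: manual_reading=NULL, sensor_reading=992 → 992

1733, 1475, 409, 8, 1264, 1918, 23, 1947, 992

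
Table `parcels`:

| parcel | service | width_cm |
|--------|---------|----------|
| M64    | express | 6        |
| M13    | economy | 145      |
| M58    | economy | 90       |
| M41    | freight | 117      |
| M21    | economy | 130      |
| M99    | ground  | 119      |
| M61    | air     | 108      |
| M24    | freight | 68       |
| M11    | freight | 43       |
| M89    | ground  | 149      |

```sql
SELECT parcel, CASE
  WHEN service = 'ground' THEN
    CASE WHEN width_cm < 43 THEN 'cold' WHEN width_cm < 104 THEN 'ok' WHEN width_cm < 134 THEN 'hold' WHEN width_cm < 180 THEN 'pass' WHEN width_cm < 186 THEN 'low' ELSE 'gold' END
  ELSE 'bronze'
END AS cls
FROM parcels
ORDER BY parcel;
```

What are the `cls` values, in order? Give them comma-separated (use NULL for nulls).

bronze, bronze, bronze, bronze, bronze, bronze, bronze, bronze, pass, hold

parcel=M11: service='freight' → outer ELSE → bronze
parcel=M13: service='economy' → outer ELSE → bronze
parcel=M21: service='economy' → outer ELSE → bronze
parcel=M24: service='freight' → outer ELSE → bronze
parcel=M41: service='freight' → outer ELSE → bronze
parcel=M58: service='economy' → outer ELSE → bronze
parcel=M61: service='air' → outer ELSE → bronze
parcel=M64: service='express' → outer ELSE → bronze
parcel=M89: service='ground' → inner[width_cm < 180] → pass
parcel=M99: service='ground' → inner[width_cm < 134] → hold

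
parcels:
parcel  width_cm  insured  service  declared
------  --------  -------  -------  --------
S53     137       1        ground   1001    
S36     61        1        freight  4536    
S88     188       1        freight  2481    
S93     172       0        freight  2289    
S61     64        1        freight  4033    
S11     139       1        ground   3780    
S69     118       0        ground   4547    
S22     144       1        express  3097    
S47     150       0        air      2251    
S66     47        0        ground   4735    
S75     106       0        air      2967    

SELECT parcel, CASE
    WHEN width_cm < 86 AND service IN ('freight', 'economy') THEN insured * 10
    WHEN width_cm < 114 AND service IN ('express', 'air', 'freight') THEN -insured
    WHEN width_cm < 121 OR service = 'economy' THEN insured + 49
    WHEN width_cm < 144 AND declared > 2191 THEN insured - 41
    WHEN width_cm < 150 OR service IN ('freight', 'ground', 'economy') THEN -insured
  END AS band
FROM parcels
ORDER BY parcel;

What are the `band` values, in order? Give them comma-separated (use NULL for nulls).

parcel=S11: width_cm < 144 AND declared > 2191 → -40
parcel=S22: width_cm < 150 OR service IN ('freight', 'ground', 'economy') → -1
parcel=S36: width_cm < 86 AND service IN ('freight', 'economy') → 10
parcel=S47: (no match → NULL) → NULL
parcel=S53: width_cm < 150 OR service IN ('freight', 'ground', 'economy') → -1
parcel=S61: width_cm < 86 AND service IN ('freight', 'economy') → 10
parcel=S66: width_cm < 121 OR service = 'economy' → 49
parcel=S69: width_cm < 121 OR service = 'economy' → 49
parcel=S75: width_cm < 114 AND service IN ('express', 'air', 'freight') → 0
parcel=S88: width_cm < 150 OR service IN ('freight', 'ground', 'economy') → -1
parcel=S93: width_cm < 150 OR service IN ('freight', 'ground', 'economy') → 0

-40, -1, 10, NULL, -1, 10, 49, 49, 0, -1, 0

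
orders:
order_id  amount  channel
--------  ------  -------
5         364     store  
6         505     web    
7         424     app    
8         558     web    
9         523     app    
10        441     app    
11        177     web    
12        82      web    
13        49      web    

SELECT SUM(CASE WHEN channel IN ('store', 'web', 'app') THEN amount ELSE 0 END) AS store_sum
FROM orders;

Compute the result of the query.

order_id=5: ✓ → 364
order_id=6: ✓ → 505
order_id=7: ✓ → 424
order_id=8: ✓ → 558
order_id=9: ✓ → 523
order_id=10: ✓ → 441
order_id=11: ✓ → 177
order_id=12: ✓ → 82
order_id=13: ✓ → 49
store_sum = 364 + 505 + 424 + 558 + 523 + 441 + 177 + 82 + 49 = 3123

3123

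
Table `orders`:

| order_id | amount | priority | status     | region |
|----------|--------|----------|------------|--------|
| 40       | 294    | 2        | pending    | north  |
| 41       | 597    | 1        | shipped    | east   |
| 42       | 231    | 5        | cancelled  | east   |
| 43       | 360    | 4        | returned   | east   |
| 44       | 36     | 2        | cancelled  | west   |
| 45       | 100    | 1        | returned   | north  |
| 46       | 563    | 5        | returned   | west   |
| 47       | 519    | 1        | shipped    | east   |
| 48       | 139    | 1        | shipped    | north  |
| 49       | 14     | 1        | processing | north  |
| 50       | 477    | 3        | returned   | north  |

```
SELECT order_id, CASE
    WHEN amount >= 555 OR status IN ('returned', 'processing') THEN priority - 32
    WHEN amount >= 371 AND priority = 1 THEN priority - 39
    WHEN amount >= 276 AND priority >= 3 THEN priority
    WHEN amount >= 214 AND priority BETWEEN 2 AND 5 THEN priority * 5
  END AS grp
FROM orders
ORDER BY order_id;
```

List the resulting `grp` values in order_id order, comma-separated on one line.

order_id=40: amount >= 214 AND priority BETWEEN 2 AND 5 → 10
order_id=41: amount >= 555 OR status IN ('returned', 'processing') → -31
order_id=42: amount >= 214 AND priority BETWEEN 2 AND 5 → 25
order_id=43: amount >= 555 OR status IN ('returned', 'processing') → -28
order_id=44: (no match → NULL) → NULL
order_id=45: amount >= 555 OR status IN ('returned', 'processing') → -31
order_id=46: amount >= 555 OR status IN ('returned', 'processing') → -27
order_id=47: amount >= 371 AND priority = 1 → -38
order_id=48: (no match → NULL) → NULL
order_id=49: amount >= 555 OR status IN ('returned', 'processing') → -31
order_id=50: amount >= 555 OR status IN ('returned', 'processing') → -29

10, -31, 25, -28, NULL, -31, -27, -38, NULL, -31, -29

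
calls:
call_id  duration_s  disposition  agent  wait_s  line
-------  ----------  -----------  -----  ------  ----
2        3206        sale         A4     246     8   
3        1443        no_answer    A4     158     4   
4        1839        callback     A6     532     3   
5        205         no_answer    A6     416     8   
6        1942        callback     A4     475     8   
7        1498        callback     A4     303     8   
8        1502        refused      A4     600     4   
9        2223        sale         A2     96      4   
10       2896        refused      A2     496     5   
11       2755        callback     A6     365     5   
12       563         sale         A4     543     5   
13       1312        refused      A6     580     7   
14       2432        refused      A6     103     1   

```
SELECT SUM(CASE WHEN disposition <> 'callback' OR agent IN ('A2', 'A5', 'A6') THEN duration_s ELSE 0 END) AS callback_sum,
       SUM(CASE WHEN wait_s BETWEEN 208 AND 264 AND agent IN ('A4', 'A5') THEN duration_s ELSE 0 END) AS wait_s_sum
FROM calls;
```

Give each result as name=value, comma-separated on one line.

[callback_sum: disposition <> 'callback' OR agent IN ('A2', 'A5', 'A6')]
call_id=2: ✓ → 3206
call_id=3: ✓ → 1443
call_id=4: ✓ → 1839
call_id=5: ✓ → 205
call_id=6: ✗
call_id=7: ✗
call_id=8: ✓ → 1502
call_id=9: ✓ → 2223
call_id=10: ✓ → 2896
call_id=11: ✓ → 2755
call_id=12: ✓ → 563
call_id=13: ✓ → 1312
call_id=14: ✓ → 2432
callback_sum = 3206 + 1443 + 1839 + 205 + 1502 + 2223 + 2896 + 2755 + 563 + 1312 + 2432 = 20376
—
[wait_s_sum: wait_s BETWEEN 208 AND 264 AND agent IN ('A4', 'A5')]
call_id=2: ✓ → 3206
call_id=3: ✗
call_id=4: ✗
call_id=5: ✗
call_id=6: ✗
call_id=7: ✗
call_id=8: ✗
call_id=9: ✗
call_id=10: ✗
call_id=11: ✗
call_id=12: ✗
call_id=13: ✗
call_id=14: ✗
wait_s_sum = 3206

callback_sum=20376, wait_s_sum=3206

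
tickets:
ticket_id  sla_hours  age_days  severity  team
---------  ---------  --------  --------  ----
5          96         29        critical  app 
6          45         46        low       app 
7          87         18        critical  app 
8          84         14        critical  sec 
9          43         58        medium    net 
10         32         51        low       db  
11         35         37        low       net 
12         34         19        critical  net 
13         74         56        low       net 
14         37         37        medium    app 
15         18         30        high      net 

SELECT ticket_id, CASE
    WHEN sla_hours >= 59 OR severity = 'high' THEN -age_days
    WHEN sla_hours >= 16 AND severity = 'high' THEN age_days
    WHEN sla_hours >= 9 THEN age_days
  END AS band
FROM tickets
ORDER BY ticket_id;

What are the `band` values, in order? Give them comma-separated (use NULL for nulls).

ticket_id=5: sla_hours >= 59 OR severity = 'high' → -29
ticket_id=6: sla_hours >= 9 → 46
ticket_id=7: sla_hours >= 59 OR severity = 'high' → -18
ticket_id=8: sla_hours >= 59 OR severity = 'high' → -14
ticket_id=9: sla_hours >= 9 → 58
ticket_id=10: sla_hours >= 9 → 51
ticket_id=11: sla_hours >= 9 → 37
ticket_id=12: sla_hours >= 9 → 19
ticket_id=13: sla_hours >= 59 OR severity = 'high' → -56
ticket_id=14: sla_hours >= 9 → 37
ticket_id=15: sla_hours >= 59 OR severity = 'high' → -30

-29, 46, -18, -14, 58, 51, 37, 19, -56, 37, -30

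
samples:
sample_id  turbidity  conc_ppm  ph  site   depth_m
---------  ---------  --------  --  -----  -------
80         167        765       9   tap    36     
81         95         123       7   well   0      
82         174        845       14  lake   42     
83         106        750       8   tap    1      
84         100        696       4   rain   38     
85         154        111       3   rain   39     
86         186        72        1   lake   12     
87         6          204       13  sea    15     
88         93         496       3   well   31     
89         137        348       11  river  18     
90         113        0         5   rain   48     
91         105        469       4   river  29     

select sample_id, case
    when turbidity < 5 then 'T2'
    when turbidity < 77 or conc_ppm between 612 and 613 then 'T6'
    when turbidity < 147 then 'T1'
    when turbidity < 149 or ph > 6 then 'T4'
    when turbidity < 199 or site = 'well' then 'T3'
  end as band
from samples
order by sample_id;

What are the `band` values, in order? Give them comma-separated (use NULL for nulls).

T4, T1, T4, T1, T1, T3, T3, T6, T1, T1, T1, T1

sample_id=80: turbidity < 149 or ph > 6 → T4
sample_id=81: turbidity < 147 → T1
sample_id=82: turbidity < 149 or ph > 6 → T4
sample_id=83: turbidity < 147 → T1
sample_id=84: turbidity < 147 → T1
sample_id=85: turbidity < 199 or site = 'well' → T3
sample_id=86: turbidity < 199 or site = 'well' → T3
sample_id=87: turbidity < 77 or conc_ppm between 612 and 613 → T6
sample_id=88: turbidity < 147 → T1
sample_id=89: turbidity < 147 → T1
sample_id=90: turbidity < 147 → T1
sample_id=91: turbidity < 147 → T1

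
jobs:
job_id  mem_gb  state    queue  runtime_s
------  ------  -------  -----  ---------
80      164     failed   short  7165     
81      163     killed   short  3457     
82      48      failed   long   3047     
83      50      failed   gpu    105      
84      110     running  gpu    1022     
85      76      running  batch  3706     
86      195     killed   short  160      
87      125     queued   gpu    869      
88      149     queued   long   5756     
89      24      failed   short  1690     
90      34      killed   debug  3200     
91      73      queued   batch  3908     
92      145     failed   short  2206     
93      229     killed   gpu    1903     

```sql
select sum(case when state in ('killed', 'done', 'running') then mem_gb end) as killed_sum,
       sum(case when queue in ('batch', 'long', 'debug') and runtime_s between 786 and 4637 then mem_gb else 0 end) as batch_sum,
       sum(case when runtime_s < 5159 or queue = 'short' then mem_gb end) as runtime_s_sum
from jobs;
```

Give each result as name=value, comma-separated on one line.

[killed_sum: state in ('killed', 'done', 'running')]
job_id=80: ✗
job_id=81: ✓ → 163
job_id=82: ✗
job_id=83: ✗
job_id=84: ✓ → 110
job_id=85: ✓ → 76
job_id=86: ✓ → 195
job_id=87: ✗
job_id=88: ✗
job_id=89: ✗
job_id=90: ✓ → 34
job_id=91: ✗
job_id=92: ✗
job_id=93: ✓ → 229
killed_sum = 163 + 110 + 76 + 195 + 34 + 229 = 807
—
[batch_sum: queue in ('batch', 'long', 'debug') and runtime_s between 786 and 4637]
job_id=80: ✗
job_id=81: ✗
job_id=82: ✓ → 48
job_id=83: ✗
job_id=84: ✗
job_id=85: ✓ → 76
job_id=86: ✗
job_id=87: ✗
job_id=88: ✗
job_id=89: ✗
job_id=90: ✓ → 34
job_id=91: ✓ → 73
job_id=92: ✗
job_id=93: ✗
batch_sum = 48 + 76 + 34 + 73 = 231
—
[runtime_s_sum: runtime_s < 5159 or queue = 'short']
job_id=80: ✓ → 164
job_id=81: ✓ → 163
job_id=82: ✓ → 48
job_id=83: ✓ → 50
job_id=84: ✓ → 110
job_id=85: ✓ → 76
job_id=86: ✓ → 195
job_id=87: ✓ → 125
job_id=88: ✗
job_id=89: ✓ → 24
job_id=90: ✓ → 34
job_id=91: ✓ → 73
job_id=92: ✓ → 145
job_id=93: ✓ → 229
runtime_s_sum = 164 + 163 + 48 + 50 + 110 + 76 + 195 + 125 + 24 + 34 + 73 + 145 + 229 = 1436

killed_sum=807, batch_sum=231, runtime_s_sum=1436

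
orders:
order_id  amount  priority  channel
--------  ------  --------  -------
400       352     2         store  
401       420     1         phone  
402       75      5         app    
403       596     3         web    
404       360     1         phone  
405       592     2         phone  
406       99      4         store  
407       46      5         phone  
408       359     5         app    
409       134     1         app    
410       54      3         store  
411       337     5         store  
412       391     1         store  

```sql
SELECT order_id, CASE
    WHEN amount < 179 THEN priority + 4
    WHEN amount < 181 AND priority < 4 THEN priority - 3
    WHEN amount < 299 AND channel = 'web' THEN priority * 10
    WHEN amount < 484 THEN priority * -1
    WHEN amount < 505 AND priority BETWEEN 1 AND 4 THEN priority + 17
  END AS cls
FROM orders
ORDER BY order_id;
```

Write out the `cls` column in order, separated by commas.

order_id=400: amount < 484 → -2
order_id=401: amount < 484 → -1
order_id=402: amount < 179 → 9
order_id=403: (no match → NULL) → NULL
order_id=404: amount < 484 → -1
order_id=405: (no match → NULL) → NULL
order_id=406: amount < 179 → 8
order_id=407: amount < 179 → 9
order_id=408: amount < 484 → -5
order_id=409: amount < 179 → 5
order_id=410: amount < 179 → 7
order_id=411: amount < 484 → -5
order_id=412: amount < 484 → -1

-2, -1, 9, NULL, -1, NULL, 8, 9, -5, 5, 7, -5, -1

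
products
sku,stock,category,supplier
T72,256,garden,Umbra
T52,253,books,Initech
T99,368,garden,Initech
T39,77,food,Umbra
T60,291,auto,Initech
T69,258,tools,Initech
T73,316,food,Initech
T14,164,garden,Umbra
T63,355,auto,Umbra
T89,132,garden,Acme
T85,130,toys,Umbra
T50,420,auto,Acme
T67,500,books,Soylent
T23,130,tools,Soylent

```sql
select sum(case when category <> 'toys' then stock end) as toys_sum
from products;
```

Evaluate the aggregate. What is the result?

sku=T72: ✓ → 256
sku=T52: ✓ → 253
sku=T99: ✓ → 368
sku=T39: ✓ → 77
sku=T60: ✓ → 291
sku=T69: ✓ → 258
sku=T73: ✓ → 316
sku=T14: ✓ → 164
sku=T63: ✓ → 355
sku=T89: ✓ → 132
sku=T85: ✗
sku=T50: ✓ → 420
sku=T67: ✓ → 500
sku=T23: ✓ → 130
toys_sum = 256 + 253 + 368 + 77 + 291 + 258 + 316 + 164 + 355 + 132 + 420 + 500 + 130 = 3520

3520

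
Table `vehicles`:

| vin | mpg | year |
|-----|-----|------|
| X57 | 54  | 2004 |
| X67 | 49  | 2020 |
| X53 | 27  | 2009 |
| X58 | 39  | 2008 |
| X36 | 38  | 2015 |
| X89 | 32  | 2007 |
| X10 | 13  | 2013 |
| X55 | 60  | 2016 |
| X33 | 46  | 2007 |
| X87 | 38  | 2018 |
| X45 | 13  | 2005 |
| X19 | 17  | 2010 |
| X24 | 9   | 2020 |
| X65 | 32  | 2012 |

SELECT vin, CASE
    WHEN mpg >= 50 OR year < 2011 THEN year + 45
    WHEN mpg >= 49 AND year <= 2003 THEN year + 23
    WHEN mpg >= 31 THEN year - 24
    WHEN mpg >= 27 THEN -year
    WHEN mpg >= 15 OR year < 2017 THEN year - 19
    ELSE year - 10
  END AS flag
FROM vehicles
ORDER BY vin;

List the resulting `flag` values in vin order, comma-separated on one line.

vin=X10: mpg >= 15 OR year < 2017 → 1994
vin=X19: mpg >= 50 OR year < 2011 → 2055
vin=X24: ELSE → 2010
vin=X33: mpg >= 50 OR year < 2011 → 2052
vin=X36: mpg >= 31 → 1991
vin=X45: mpg >= 50 OR year < 2011 → 2050
vin=X53: mpg >= 50 OR year < 2011 → 2054
vin=X55: mpg >= 50 OR year < 2011 → 2061
vin=X57: mpg >= 50 OR year < 2011 → 2049
vin=X58: mpg >= 50 OR year < 2011 → 2053
vin=X65: mpg >= 31 → 1988
vin=X67: mpg >= 31 → 1996
vin=X87: mpg >= 31 → 1994
vin=X89: mpg >= 50 OR year < 2011 → 2052

1994, 2055, 2010, 2052, 1991, 2050, 2054, 2061, 2049, 2053, 1988, 1996, 1994, 2052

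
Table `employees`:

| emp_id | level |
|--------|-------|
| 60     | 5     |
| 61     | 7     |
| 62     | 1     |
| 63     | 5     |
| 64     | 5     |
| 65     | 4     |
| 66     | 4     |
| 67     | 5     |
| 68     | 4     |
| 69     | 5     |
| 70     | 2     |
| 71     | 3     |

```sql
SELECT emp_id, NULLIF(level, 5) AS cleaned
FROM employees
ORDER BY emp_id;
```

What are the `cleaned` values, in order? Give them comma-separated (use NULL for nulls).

NULL, 7, 1, NULL, NULL, 4, 4, NULL, 4, NULL, 2, 3

emp_id=60: level=5 vs 5: equal → NULL
emp_id=61: level=7 vs 5: differ → 7
emp_id=62: level=1 vs 5: differ → 1
emp_id=63: level=5 vs 5: equal → NULL
emp_id=64: level=5 vs 5: equal → NULL
emp_id=65: level=4 vs 5: differ → 4
emp_id=66: level=4 vs 5: differ → 4
emp_id=67: level=5 vs 5: equal → NULL
emp_id=68: level=4 vs 5: differ → 4
emp_id=69: level=5 vs 5: equal → NULL
emp_id=70: level=2 vs 5: differ → 2
emp_id=71: level=3 vs 5: differ → 3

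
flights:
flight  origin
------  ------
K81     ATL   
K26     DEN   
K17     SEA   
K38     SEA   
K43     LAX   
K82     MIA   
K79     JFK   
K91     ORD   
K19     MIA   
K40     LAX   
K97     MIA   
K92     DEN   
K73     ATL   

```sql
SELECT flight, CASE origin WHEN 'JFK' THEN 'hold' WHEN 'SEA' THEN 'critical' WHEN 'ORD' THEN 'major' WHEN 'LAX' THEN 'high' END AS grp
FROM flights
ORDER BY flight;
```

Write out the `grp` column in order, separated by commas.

critical, NULL, NULL, critical, high, high, NULL, hold, NULL, NULL, major, NULL, NULL

flight=K17: origin='SEA' → critical
flight=K19: (no match → NULL) → NULL
flight=K26: (no match → NULL) → NULL
flight=K38: origin='SEA' → critical
flight=K40: origin='LAX' → high
flight=K43: origin='LAX' → high
flight=K73: (no match → NULL) → NULL
flight=K79: origin='JFK' → hold
flight=K81: (no match → NULL) → NULL
flight=K82: (no match → NULL) → NULL
flight=K91: origin='ORD' → major
flight=K92: (no match → NULL) → NULL
flight=K97: (no match → NULL) → NULL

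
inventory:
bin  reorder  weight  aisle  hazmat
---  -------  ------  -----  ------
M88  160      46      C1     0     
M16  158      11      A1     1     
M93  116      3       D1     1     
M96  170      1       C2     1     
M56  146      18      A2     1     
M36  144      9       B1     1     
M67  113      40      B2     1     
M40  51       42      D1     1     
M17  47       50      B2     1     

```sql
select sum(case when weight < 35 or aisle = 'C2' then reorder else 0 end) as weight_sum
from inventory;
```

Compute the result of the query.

734

bin=M88: ✗
bin=M16: ✓ → 158
bin=M93: ✓ → 116
bin=M96: ✓ → 170
bin=M56: ✓ → 146
bin=M36: ✓ → 144
bin=M67: ✗
bin=M40: ✗
bin=M17: ✗
weight_sum = 158 + 116 + 170 + 146 + 144 = 734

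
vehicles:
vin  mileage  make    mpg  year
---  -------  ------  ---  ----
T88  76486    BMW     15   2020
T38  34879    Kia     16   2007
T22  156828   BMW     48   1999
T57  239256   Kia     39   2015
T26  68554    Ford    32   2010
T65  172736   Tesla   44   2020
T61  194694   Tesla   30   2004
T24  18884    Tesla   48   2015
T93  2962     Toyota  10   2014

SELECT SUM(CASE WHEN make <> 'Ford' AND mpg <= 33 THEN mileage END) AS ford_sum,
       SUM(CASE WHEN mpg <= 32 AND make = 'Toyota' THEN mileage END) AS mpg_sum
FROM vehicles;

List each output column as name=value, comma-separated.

ford_sum=309021, mpg_sum=2962

[ford_sum: make <> 'Ford' AND mpg <= 33]
vin=T88: ✓ → 76486
vin=T38: ✓ → 34879
vin=T22: ✗
vin=T57: ✗
vin=T26: ✗
vin=T65: ✗
vin=T61: ✓ → 194694
vin=T24: ✗
vin=T93: ✓ → 2962
ford_sum = 76486 + 34879 + 194694 + 2962 = 309021
—
[mpg_sum: mpg <= 32 AND make = 'Toyota']
vin=T88: ✗
vin=T38: ✗
vin=T22: ✗
vin=T57: ✗
vin=T26: ✗
vin=T65: ✗
vin=T61: ✗
vin=T24: ✗
vin=T93: ✓ → 2962
mpg_sum = 2962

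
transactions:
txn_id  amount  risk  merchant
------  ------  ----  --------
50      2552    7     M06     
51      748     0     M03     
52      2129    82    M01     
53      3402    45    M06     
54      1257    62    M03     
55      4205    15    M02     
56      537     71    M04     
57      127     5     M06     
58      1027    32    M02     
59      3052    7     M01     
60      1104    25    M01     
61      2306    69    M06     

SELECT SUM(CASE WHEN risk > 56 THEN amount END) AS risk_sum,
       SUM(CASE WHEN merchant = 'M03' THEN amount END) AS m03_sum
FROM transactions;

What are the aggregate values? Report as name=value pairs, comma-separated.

risk_sum=6229, m03_sum=2005

[risk_sum: risk > 56]
txn_id=50: ✗
txn_id=51: ✗
txn_id=52: ✓ → 2129
txn_id=53: ✗
txn_id=54: ✓ → 1257
txn_id=55: ✗
txn_id=56: ✓ → 537
txn_id=57: ✗
txn_id=58: ✗
txn_id=59: ✗
txn_id=60: ✗
txn_id=61: ✓ → 2306
risk_sum = 2129 + 1257 + 537 + 2306 = 6229
—
[m03_sum: merchant = 'M03']
txn_id=50: ✗
txn_id=51: ✓ → 748
txn_id=52: ✗
txn_id=53: ✗
txn_id=54: ✓ → 1257
txn_id=55: ✗
txn_id=56: ✗
txn_id=57: ✗
txn_id=58: ✗
txn_id=59: ✗
txn_id=60: ✗
txn_id=61: ✗
m03_sum = 748 + 1257 = 2005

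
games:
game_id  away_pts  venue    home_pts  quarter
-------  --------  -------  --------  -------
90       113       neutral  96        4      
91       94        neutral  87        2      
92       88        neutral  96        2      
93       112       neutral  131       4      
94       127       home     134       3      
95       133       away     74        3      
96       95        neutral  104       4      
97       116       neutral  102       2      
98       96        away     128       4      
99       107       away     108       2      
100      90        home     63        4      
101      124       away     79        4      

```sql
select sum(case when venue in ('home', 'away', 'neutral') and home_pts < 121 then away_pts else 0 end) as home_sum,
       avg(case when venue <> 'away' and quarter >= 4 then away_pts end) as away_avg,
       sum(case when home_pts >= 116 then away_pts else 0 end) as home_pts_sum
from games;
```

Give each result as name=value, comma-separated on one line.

[home_sum: venue in ('home', 'away', 'neutral') and home_pts < 121]
game_id=90: ✓ → 113
game_id=91: ✓ → 94
game_id=92: ✓ → 88
game_id=93: ✗
game_id=94: ✗
game_id=95: ✓ → 133
game_id=96: ✓ → 95
game_id=97: ✓ → 116
game_id=98: ✗
game_id=99: ✓ → 107
game_id=100: ✓ → 90
game_id=101: ✓ → 124
home_sum = 113 + 94 + 88 + 133 + 95 + 116 + 107 + 90 + 124 = 960
—
[away_avg: venue <> 'away' and quarter >= 4]
game_id=90: ✓ → 113
game_id=91: ✗
game_id=92: ✗
game_id=93: ✓ → 112
game_id=94: ✗
game_id=95: ✗
game_id=96: ✓ → 95
game_id=97: ✗
game_id=98: ✗
game_id=99: ✗
game_id=100: ✓ → 90
game_id=101: ✗
away_avg = (113 + 112 + 95 + 90) / 4 = 102.5
—
[home_pts_sum: home_pts >= 116]
game_id=90: ✗
game_id=91: ✗
game_id=92: ✗
game_id=93: ✓ → 112
game_id=94: ✓ → 127
game_id=95: ✗
game_id=96: ✗
game_id=97: ✗
game_id=98: ✓ → 96
game_id=99: ✗
game_id=100: ✗
game_id=101: ✗
home_pts_sum = 112 + 127 + 96 = 335

home_sum=960, away_avg=102.5, home_pts_sum=335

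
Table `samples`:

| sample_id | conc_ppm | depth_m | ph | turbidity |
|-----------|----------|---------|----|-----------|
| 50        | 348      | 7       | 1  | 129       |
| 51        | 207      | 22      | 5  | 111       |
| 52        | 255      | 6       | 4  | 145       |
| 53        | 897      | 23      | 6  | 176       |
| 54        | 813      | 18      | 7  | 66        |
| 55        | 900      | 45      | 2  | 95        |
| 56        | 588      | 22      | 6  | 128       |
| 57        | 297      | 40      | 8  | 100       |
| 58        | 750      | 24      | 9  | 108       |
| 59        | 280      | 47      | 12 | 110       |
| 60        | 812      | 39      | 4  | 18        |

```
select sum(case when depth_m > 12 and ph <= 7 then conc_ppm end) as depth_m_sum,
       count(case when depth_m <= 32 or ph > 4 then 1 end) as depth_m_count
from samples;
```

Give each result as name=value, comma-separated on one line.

[depth_m_sum: depth_m > 12 and ph <= 7]
sample_id=50: ✗
sample_id=51: ✓ → 207
sample_id=52: ✗
sample_id=53: ✓ → 897
sample_id=54: ✓ → 813
sample_id=55: ✓ → 900
sample_id=56: ✓ → 588
sample_id=57: ✗
sample_id=58: ✗
sample_id=59: ✗
sample_id=60: ✓ → 812
depth_m_sum = 207 + 897 + 813 + 900 + 588 + 812 = 4217
—
[depth_m_count: depth_m <= 32 or ph > 4]
sample_id=50: ✓ → 1
sample_id=51: ✓ → 1
sample_id=52: ✓ → 1
sample_id=53: ✓ → 1
sample_id=54: ✓ → 1
sample_id=55: ✗
sample_id=56: ✓ → 1
sample_id=57: ✓ → 1
sample_id=58: ✓ → 1
sample_id=59: ✓ → 1
sample_id=60: ✗
depth_m_count = COUNT(1, 1, 1, 1, 1, 1, 1, 1, 1) = 9

depth_m_sum=4217, depth_m_count=9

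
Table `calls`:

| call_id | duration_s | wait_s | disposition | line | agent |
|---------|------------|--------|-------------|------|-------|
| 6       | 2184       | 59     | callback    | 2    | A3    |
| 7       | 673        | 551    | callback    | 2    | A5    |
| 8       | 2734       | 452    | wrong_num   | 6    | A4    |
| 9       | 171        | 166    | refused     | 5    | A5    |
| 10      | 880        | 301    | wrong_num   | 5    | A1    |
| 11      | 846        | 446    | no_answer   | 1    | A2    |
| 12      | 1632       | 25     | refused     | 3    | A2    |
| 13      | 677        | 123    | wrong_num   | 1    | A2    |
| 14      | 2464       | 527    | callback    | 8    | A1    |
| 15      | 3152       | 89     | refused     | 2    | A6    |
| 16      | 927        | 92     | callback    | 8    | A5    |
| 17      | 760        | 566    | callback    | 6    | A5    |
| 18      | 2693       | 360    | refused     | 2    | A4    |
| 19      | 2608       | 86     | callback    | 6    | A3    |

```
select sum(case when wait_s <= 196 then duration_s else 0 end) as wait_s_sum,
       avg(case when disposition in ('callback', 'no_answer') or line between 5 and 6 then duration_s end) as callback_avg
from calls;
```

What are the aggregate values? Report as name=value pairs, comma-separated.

wait_s_sum=11351, callback_avg=1424.7

[wait_s_sum: wait_s <= 196]
call_id=6: ✓ → 2184
call_id=7: ✗
call_id=8: ✗
call_id=9: ✓ → 171
call_id=10: ✗
call_id=11: ✗
call_id=12: ✓ → 1632
call_id=13: ✓ → 677
call_id=14: ✗
call_id=15: ✓ → 3152
call_id=16: ✓ → 927
call_id=17: ✗
call_id=18: ✗
call_id=19: ✓ → 2608
wait_s_sum = 2184 + 171 + 1632 + 677 + 3152 + 927 + 2608 = 11351
—
[callback_avg: disposition in ('callback', 'no_answer') or line between 5 and 6]
call_id=6: ✓ → 2184
call_id=7: ✓ → 673
call_id=8: ✓ → 2734
call_id=9: ✓ → 171
call_id=10: ✓ → 880
call_id=11: ✓ → 846
call_id=12: ✗
call_id=13: ✗
call_id=14: ✓ → 2464
call_id=15: ✗
call_id=16: ✓ → 927
call_id=17: ✓ → 760
call_id=18: ✗
call_id=19: ✓ → 2608
callback_avg = (2184 + 673 + 2734 + 171 + 880 + 846 + 2464 + 927 + 760 + 2608) / 10 = 1424.7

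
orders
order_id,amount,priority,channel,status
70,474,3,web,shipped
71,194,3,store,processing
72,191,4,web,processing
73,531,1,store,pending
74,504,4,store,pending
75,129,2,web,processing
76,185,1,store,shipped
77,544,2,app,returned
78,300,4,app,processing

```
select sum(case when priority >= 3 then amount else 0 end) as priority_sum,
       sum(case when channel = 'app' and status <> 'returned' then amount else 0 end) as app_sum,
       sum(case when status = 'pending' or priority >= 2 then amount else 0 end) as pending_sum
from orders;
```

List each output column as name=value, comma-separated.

[priority_sum: priority >= 3]
order_id=70: ✓ → 474
order_id=71: ✓ → 194
order_id=72: ✓ → 191
order_id=73: ✗
order_id=74: ✓ → 504
order_id=75: ✗
order_id=76: ✗
order_id=77: ✗
order_id=78: ✓ → 300
priority_sum = 474 + 194 + 191 + 504 + 300 = 1663
—
[app_sum: channel = 'app' and status <> 'returned']
order_id=70: ✗
order_id=71: ✗
order_id=72: ✗
order_id=73: ✗
order_id=74: ✗
order_id=75: ✗
order_id=76: ✗
order_id=77: ✗
order_id=78: ✓ → 300
app_sum = 300
—
[pending_sum: status = 'pending' or priority >= 2]
order_id=70: ✓ → 474
order_id=71: ✓ → 194
order_id=72: ✓ → 191
order_id=73: ✓ → 531
order_id=74: ✓ → 504
order_id=75: ✓ → 129
order_id=76: ✗
order_id=77: ✓ → 544
order_id=78: ✓ → 300
pending_sum = 474 + 194 + 191 + 531 + 504 + 129 + 544 + 300 = 2867

priority_sum=1663, app_sum=300, pending_sum=2867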